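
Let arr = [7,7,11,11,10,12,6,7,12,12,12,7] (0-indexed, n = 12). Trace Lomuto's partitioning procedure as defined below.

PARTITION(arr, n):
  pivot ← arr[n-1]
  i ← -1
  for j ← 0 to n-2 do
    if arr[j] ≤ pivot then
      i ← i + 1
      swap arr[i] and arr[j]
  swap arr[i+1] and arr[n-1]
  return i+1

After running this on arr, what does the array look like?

pivot=7, i=-1
j=0: 7≤7, i=0, swap(0,0) ⇒ [7,7,11,11,10,12,6,7,12,12,12,7]
j=1: 7≤7, i=1, swap(1,1) ⇒ [7,7,11,11,10,12,6,7,12,12,12,7]
j=2: 11>7, skip
j=3: 11>7, skip
j=4: 10>7, skip
j=5: 12>7, skip
j=6: 6≤7, i=2, swap(2,6) ⇒ [7,7,6,11,10,12,11,7,12,12,12,7]
j=7: 7≤7, i=3, swap(3,7) ⇒ [7,7,6,7,10,12,11,11,12,12,12,7]
j=8: 12>7, skip
j=9: 12>7, skip
j=10: 12>7, skip
swap(4,11) ⇒ [7,7,6,7,7,12,11,11,12,12,12,10]; return 4

[7,7,6,7,7,12,11,11,12,12,12,10]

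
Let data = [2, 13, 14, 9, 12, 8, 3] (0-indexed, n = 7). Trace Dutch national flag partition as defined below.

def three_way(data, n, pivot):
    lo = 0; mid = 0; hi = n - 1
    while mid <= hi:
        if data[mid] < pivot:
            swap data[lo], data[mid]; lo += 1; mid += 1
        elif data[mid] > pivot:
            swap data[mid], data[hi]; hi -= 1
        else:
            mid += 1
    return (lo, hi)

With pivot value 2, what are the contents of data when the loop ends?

lo=0 mid=0 hi=6
2=2: mid=1
13>2: swap(1,6), hi=5 ⇒ [2, 3, 14, 9, 12, 8, 13]
3>2: swap(1,5), hi=4 ⇒ [2, 8, 14, 9, 12, 3, 13]
8>2: swap(1,4), hi=3 ⇒ [2, 12, 14, 9, 8, 3, 13]
12>2: swap(1,3), hi=2 ⇒ [2, 9, 14, 12, 8, 3, 13]
9>2: swap(1,2), hi=1 ⇒ [2, 14, 9, 12, 8, 3, 13]
14>2: swap(1,1), hi=0 ⇒ [2, 14, 9, 12, 8, 3, 13]
done. lo=0 hi=0; data=[2, 14, 9, 12, 8, 3, 13]

[2, 14, 9, 12, 8, 3, 13]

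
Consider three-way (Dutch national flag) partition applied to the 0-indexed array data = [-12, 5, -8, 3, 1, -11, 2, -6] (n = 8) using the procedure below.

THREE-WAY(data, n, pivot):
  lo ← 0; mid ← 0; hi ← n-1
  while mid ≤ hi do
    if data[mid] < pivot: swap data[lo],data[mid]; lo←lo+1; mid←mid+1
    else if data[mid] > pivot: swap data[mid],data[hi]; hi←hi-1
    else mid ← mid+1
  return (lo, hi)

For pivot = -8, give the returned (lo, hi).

pivot = -8; lo=0, mid=0, hi=7
data[mid]=-12<-8: swap data[0],data[0]; lo=1,mid=1 → [-12, 5, -8, 3, 1, -11, 2, -6]
data[mid]=5>-8: swap data[1],data[7]; hi=6 → [-12, -6, -8, 3, 1, -11, 2, 5]
data[mid]=-6>-8: swap data[1],data[6]; hi=5 → [-12, 2, -8, 3, 1, -11, -6, 5]
data[mid]=2>-8: swap data[1],data[5]; hi=4 → [-12, -11, -8, 3, 1, 2, -6, 5]
data[mid]=-11<-8: swap data[1],data[1]; lo=2,mid=2 → [-12, -11, -8, 3, 1, 2, -6, 5]
data[mid]=-8=-8: mid=3
data[mid]=3>-8: swap data[3],data[4]; hi=3 → [-12, -11, -8, 1, 3, 2, -6, 5]
data[mid]=1>-8: swap data[3],data[3]; hi=2 → [-12, -11, -8, 1, 3, 2, -6, 5]
end: lo=2, hi=2; data = [-12, -11, -8, 1, 3, 2, -6, 5]

(2, 2)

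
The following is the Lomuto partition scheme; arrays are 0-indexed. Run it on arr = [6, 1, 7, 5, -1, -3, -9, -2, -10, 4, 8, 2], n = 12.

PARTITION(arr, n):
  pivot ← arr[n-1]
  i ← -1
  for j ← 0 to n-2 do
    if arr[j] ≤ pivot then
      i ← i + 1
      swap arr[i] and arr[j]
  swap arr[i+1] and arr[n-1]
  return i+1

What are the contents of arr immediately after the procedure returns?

pivot = arr[11] = 2; i = -1
j=0: arr[0]=6 > 2 → no swap
j=1: arr[1]=1 ≤ 2 → i=0, swap arr[0],arr[1] → [1, 6, 7, 5, -1, -3, -9, -2, -10, 4, 8, 2]
j=2: arr[2]=7 > 2 → no swap
j=3: arr[3]=5 > 2 → no swap
j=4: arr[4]=-1 ≤ 2 → i=1, swap arr[1],arr[4] → [1, -1, 7, 5, 6, -3, -9, -2, -10, 4, 8, 2]
j=5: arr[5]=-3 ≤ 2 → i=2, swap arr[2],arr[5] → [1, -1, -3, 5, 6, 7, -9, -2, -10, 4, 8, 2]
j=6: arr[6]=-9 ≤ 2 → i=3, swap arr[3],arr[6] → [1, -1, -3, -9, 6, 7, 5, -2, -10, 4, 8, 2]
j=7: arr[7]=-2 ≤ 2 → i=4, swap arr[4],arr[7] → [1, -1, -3, -9, -2, 7, 5, 6, -10, 4, 8, 2]
j=8: arr[8]=-10 ≤ 2 → i=5, swap arr[5],arr[8] → [1, -1, -3, -9, -2, -10, 5, 6, 7, 4, 8, 2]
j=9: arr[9]=4 > 2 → no swap
j=10: arr[10]=8 > 2 → no swap
final swap arr[6],arr[11] → [1, -1, -3, -9, -2, -10, 2, 6, 7, 4, 8, 5]; return 6

[1, -1, -3, -9, -2, -10, 2, 6, 7, 4, 8, 5]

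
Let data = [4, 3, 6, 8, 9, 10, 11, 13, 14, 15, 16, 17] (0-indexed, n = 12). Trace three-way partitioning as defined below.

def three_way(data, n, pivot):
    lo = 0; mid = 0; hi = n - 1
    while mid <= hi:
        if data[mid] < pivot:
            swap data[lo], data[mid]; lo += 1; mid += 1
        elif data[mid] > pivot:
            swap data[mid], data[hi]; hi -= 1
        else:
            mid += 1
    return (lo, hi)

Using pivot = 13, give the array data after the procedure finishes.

[4, 3, 6, 8, 9, 10, 11, 13, 15, 16, 17, 14]

pivot = 13; lo=0, mid=0, hi=11
data[mid]=4<13: swap data[0],data[0]; lo=1,mid=1 → [4, 3, 6, 8, 9, 10, 11, 13, 14, 15, 16, 17]
data[mid]=3<13: swap data[1],data[1]; lo=2,mid=2 → [4, 3, 6, 8, 9, 10, 11, 13, 14, 15, 16, 17]
data[mid]=6<13: swap data[2],data[2]; lo=3,mid=3 → [4, 3, 6, 8, 9, 10, 11, 13, 14, 15, 16, 17]
data[mid]=8<13: swap data[3],data[3]; lo=4,mid=4 → [4, 3, 6, 8, 9, 10, 11, 13, 14, 15, 16, 17]
data[mid]=9<13: swap data[4],data[4]; lo=5,mid=5 → [4, 3, 6, 8, 9, 10, 11, 13, 14, 15, 16, 17]
data[mid]=10<13: swap data[5],data[5]; lo=6,mid=6 → [4, 3, 6, 8, 9, 10, 11, 13, 14, 15, 16, 17]
data[mid]=11<13: swap data[6],data[6]; lo=7,mid=7 → [4, 3, 6, 8, 9, 10, 11, 13, 14, 15, 16, 17]
data[mid]=13=13: mid=8
data[mid]=14>13: swap data[8],data[11]; hi=10 → [4, 3, 6, 8, 9, 10, 11, 13, 17, 15, 16, 14]
data[mid]=17>13: swap data[8],data[10]; hi=9 → [4, 3, 6, 8, 9, 10, 11, 13, 16, 15, 17, 14]
data[mid]=16>13: swap data[8],data[9]; hi=8 → [4, 3, 6, 8, 9, 10, 11, 13, 15, 16, 17, 14]
data[mid]=15>13: swap data[8],data[8]; hi=7 → [4, 3, 6, 8, 9, 10, 11, 13, 15, 16, 17, 14]
end: lo=7, hi=7; data = [4, 3, 6, 8, 9, 10, 11, 13, 15, 16, 17, 14]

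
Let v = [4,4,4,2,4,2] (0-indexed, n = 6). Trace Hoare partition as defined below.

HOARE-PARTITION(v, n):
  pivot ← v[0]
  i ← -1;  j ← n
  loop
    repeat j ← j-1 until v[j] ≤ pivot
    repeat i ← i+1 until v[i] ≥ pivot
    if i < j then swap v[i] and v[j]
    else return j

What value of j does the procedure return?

pivot=4
j stops at 5 (2), i stops at 0 (4); swap ⇒ [2,4,4,2,4,4]
j stops at 4 (4), i stops at 1 (4); swap ⇒ [2,4,4,2,4,4]
j stops at 3 (2), i stops at 2 (4); swap ⇒ [2,4,2,4,4,4]
j stops at 2, i stops at 3; i≥j ⇒ return 2. v=[2,4,2,4,4,4]

2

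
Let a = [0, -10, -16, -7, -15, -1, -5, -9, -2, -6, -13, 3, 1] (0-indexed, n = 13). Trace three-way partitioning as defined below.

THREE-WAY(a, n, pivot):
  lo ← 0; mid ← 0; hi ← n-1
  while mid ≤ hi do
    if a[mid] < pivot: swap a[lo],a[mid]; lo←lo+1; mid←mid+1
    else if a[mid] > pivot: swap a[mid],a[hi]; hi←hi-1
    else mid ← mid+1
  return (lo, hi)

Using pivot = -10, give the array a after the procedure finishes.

lo=0 mid=0 hi=12
0>-10: swap(0,12), hi=11 ⇒ [1, -10, -16, -7, -15, -1, -5, -9, -2, -6, -13, 3, 0]
1>-10: swap(0,11), hi=10 ⇒ [3, -10, -16, -7, -15, -1, -5, -9, -2, -6, -13, 1, 0]
3>-10: swap(0,10), hi=9 ⇒ [-13, -10, -16, -7, -15, -1, -5, -9, -2, -6, 3, 1, 0]
-13<-10: swap(0,0), lo=1 mid=1 ⇒ [-13, -10, -16, -7, -15, -1, -5, -9, -2, -6, 3, 1, 0]
-10=-10: mid=2
-16<-10: swap(1,2), lo=2 mid=3 ⇒ [-13, -16, -10, -7, -15, -1, -5, -9, -2, -6, 3, 1, 0]
-7>-10: swap(3,9), hi=8 ⇒ [-13, -16, -10, -6, -15, -1, -5, -9, -2, -7, 3, 1, 0]
-6>-10: swap(3,8), hi=7 ⇒ [-13, -16, -10, -2, -15, -1, -5, -9, -6, -7, 3, 1, 0]
-2>-10: swap(3,7), hi=6 ⇒ [-13, -16, -10, -9, -15, -1, -5, -2, -6, -7, 3, 1, 0]
-9>-10: swap(3,6), hi=5 ⇒ [-13, -16, -10, -5, -15, -1, -9, -2, -6, -7, 3, 1, 0]
-5>-10: swap(3,5), hi=4 ⇒ [-13, -16, -10, -1, -15, -5, -9, -2, -6, -7, 3, 1, 0]
-1>-10: swap(3,4), hi=3 ⇒ [-13, -16, -10, -15, -1, -5, -9, -2, -6, -7, 3, 1, 0]
-15<-10: swap(2,3), lo=3 mid=4 ⇒ [-13, -16, -15, -10, -1, -5, -9, -2, -6, -7, 3, 1, 0]
done. lo=3 hi=3; a=[-13, -16, -15, -10, -1, -5, -9, -2, -6, -7, 3, 1, 0]

[-13, -16, -15, -10, -1, -5, -9, -2, -6, -7, 3, 1, 0]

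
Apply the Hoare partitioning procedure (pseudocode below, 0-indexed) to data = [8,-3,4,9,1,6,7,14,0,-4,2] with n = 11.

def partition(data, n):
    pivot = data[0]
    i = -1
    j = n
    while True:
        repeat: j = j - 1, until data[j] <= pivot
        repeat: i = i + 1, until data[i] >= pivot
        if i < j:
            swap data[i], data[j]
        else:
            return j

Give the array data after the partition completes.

[2,-3,4,-4,1,6,7,0,14,9,8]

pivot = data[0] = 8; i = -1, j = 11
j→10 (data[10]=2≤8), i→0 (data[0]=8≥8); i<j, swap → [2,-3,4,9,1,6,7,14,0,-4,8]
j→9 (data[9]=-4≤8), i→3 (data[3]=9≥8); i<j, swap → [2,-3,4,-4,1,6,7,14,0,9,8]
j→8 (data[8]=0≤8), i→7 (data[7]=14≥8); i<j, swap → [2,-3,4,-4,1,6,7,0,14,9,8]
j→7, i→8; i≥j, return j=7. data = [2,-3,4,-4,1,6,7,0,14,9,8]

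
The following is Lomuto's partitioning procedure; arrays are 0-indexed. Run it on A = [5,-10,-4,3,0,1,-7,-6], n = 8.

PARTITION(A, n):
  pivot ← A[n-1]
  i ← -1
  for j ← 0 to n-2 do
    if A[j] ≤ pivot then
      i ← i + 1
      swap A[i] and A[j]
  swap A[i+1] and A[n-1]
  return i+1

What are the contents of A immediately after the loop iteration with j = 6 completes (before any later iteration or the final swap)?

pivot=-6, i=-1
j=0: 5>-6, skip
j=1: -10≤-6, i=0, swap(0,1) ⇒ [-10,5,-4,3,0,1,-7,-6]
j=2: -4>-6, skip
j=3: 3>-6, skip
j=4: 0>-6, skip
j=5: 1>-6, skip
j=6: -7≤-6, i=1, swap(1,6) ⇒ [-10,-7,-4,3,0,1,5,-6]
(after j=6) A = [-10,-7,-4,3,0,1,5,-6]

[-10,-7,-4,3,0,1,5,-6]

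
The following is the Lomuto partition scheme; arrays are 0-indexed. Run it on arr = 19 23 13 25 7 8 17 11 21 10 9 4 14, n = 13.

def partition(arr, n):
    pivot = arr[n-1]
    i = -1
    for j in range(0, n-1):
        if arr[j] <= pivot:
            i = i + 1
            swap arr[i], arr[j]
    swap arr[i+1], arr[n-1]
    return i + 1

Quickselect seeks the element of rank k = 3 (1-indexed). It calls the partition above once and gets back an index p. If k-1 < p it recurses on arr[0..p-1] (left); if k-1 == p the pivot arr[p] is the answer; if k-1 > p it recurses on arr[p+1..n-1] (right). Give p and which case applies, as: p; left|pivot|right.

pivot = arr[12] = 14; i = -1
j=0: arr[0]=19 > 14 → no swap
j=1: arr[1]=23 > 14 → no swap
j=2: arr[2]=13 ≤ 14 → i=0, swap arr[0],arr[2] → 13 23 19 25 7 8 17 11 21 10 9 4 14
j=3: arr[3]=25 > 14 → no swap
j=4: arr[4]=7 ≤ 14 → i=1, swap arr[1],arr[4] → 13 7 19 25 23 8 17 11 21 10 9 4 14
j=5: arr[5]=8 ≤ 14 → i=2, swap arr[2],arr[5] → 13 7 8 25 23 19 17 11 21 10 9 4 14
j=6: arr[6]=17 > 14 → no swap
j=7: arr[7]=11 ≤ 14 → i=3, swap arr[3],arr[7] → 13 7 8 11 23 19 17 25 21 10 9 4 14
j=8: arr[8]=21 > 14 → no swap
j=9: arr[9]=10 ≤ 14 → i=4, swap arr[4],arr[9] → 13 7 8 11 10 19 17 25 21 23 9 4 14
j=10: arr[10]=9 ≤ 14 → i=5, swap arr[5],arr[10] → 13 7 8 11 10 9 17 25 21 23 19 4 14
j=11: arr[11]=4 ≤ 14 → i=6, swap arr[6],arr[11] → 13 7 8 11 10 9 4 25 21 23 19 17 14
final swap arr[7],arr[12] → 13 7 8 11 10 9 4 14 21 23 19 17 25; return 7
p = 7; k-1 = 2 < 7 ⇒ left

7; left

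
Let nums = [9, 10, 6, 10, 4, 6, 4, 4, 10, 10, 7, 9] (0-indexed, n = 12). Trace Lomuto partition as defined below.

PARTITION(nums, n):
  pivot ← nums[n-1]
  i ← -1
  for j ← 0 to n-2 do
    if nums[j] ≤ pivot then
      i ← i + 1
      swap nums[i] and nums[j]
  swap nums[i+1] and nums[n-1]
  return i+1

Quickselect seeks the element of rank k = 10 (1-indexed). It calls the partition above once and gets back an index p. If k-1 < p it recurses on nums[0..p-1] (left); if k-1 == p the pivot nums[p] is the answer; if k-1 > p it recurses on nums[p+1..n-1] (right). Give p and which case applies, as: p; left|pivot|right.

7; right

pivot=9, i=-1
j=0: 9≤9, i=0, swap(0,0) ⇒ [9, 10, 6, 10, 4, 6, 4, 4, 10, 10, 7, 9]
j=1: 10>9, skip
j=2: 6≤9, i=1, swap(1,2) ⇒ [9, 6, 10, 10, 4, 6, 4, 4, 10, 10, 7, 9]
j=3: 10>9, skip
j=4: 4≤9, i=2, swap(2,4) ⇒ [9, 6, 4, 10, 10, 6, 4, 4, 10, 10, 7, 9]
j=5: 6≤9, i=3, swap(3,5) ⇒ [9, 6, 4, 6, 10, 10, 4, 4, 10, 10, 7, 9]
j=6: 4≤9, i=4, swap(4,6) ⇒ [9, 6, 4, 6, 4, 10, 10, 4, 10, 10, 7, 9]
j=7: 4≤9, i=5, swap(5,7) ⇒ [9, 6, 4, 6, 4, 4, 10, 10, 10, 10, 7, 9]
j=8: 10>9, skip
j=9: 10>9, skip
j=10: 7≤9, i=6, swap(6,10) ⇒ [9, 6, 4, 6, 4, 4, 7, 10, 10, 10, 10, 9]
swap(7,11) ⇒ [9, 6, 4, 6, 4, 4, 7, 9, 10, 10, 10, 10]; return 7
p = 7; k-1 = 9 > 7 ⇒ right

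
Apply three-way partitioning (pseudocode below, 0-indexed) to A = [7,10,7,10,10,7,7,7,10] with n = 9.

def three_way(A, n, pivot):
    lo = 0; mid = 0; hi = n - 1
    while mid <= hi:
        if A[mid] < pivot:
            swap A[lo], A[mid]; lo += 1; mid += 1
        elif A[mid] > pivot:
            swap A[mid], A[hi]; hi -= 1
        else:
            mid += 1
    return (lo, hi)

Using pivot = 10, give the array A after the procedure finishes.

[7,7,7,7,7,10,10,10,10]

pivot = 10; lo=0, mid=0, hi=8
A[mid]=7<10: swap A[0],A[0]; lo=1,mid=1 → [7,10,7,10,10,7,7,7,10]
A[mid]=10=10: mid=2
A[mid]=7<10: swap A[1],A[2]; lo=2,mid=3 → [7,7,10,10,10,7,7,7,10]
A[mid]=10=10: mid=4
A[mid]=10=10: mid=5
A[mid]=7<10: swap A[2],A[5]; lo=3,mid=6 → [7,7,7,10,10,10,7,7,10]
A[mid]=7<10: swap A[3],A[6]; lo=4,mid=7 → [7,7,7,7,10,10,10,7,10]
A[mid]=7<10: swap A[4],A[7]; lo=5,mid=8 → [7,7,7,7,7,10,10,10,10]
A[mid]=10=10: mid=9
end: lo=5, hi=8; A = [7,7,7,7,7,10,10,10,10]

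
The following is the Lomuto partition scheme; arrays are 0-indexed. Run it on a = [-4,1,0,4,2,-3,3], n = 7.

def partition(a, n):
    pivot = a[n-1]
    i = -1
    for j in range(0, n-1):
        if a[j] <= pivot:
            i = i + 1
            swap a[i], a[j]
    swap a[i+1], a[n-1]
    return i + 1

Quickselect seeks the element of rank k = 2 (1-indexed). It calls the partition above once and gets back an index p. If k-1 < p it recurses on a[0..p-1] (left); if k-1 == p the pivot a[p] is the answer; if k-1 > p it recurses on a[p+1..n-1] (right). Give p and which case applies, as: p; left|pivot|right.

5; left

pivot = a[6] = 3; i = -1
j=0: a[0]=-4 ≤ 3 → i=0, swap a[0],a[0] (no change) → [-4,1,0,4,2,-3,3]
j=1: a[1]=1 ≤ 3 → i=1, swap a[1],a[1] (no change) → [-4,1,0,4,2,-3,3]
j=2: a[2]=0 ≤ 3 → i=2, swap a[2],a[2] (no change) → [-4,1,0,4,2,-3,3]
j=3: a[3]=4 > 3 → no swap
j=4: a[4]=2 ≤ 3 → i=3, swap a[3],a[4] → [-4,1,0,2,4,-3,3]
j=5: a[5]=-3 ≤ 3 → i=4, swap a[4],a[5] → [-4,1,0,2,-3,4,3]
final swap a[5],a[6] → [-4,1,0,2,-3,3,4]; return 5
p = 5; k-1 = 1 < 5 ⇒ left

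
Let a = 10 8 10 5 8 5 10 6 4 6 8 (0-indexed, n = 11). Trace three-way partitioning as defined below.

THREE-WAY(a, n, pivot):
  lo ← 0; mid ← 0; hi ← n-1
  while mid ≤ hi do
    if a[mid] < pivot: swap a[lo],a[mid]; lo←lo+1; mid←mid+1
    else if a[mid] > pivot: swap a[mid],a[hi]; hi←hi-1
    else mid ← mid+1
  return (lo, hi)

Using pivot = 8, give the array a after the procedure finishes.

6 5 5 4 6 8 8 8 10 10 10

pivot = 8; lo=0, mid=0, hi=10
a[mid]=10>8: swap a[0],a[10]; hi=9 → 8 8 10 5 8 5 10 6 4 6 10
a[mid]=8=8: mid=1
a[mid]=8=8: mid=2
a[mid]=10>8: swap a[2],a[9]; hi=8 → 8 8 6 5 8 5 10 6 4 10 10
a[mid]=6<8: swap a[0],a[2]; lo=1,mid=3 → 6 8 8 5 8 5 10 6 4 10 10
a[mid]=5<8: swap a[1],a[3]; lo=2,mid=4 → 6 5 8 8 8 5 10 6 4 10 10
a[mid]=8=8: mid=5
a[mid]=5<8: swap a[2],a[5]; lo=3,mid=6 → 6 5 5 8 8 8 10 6 4 10 10
a[mid]=10>8: swap a[6],a[8]; hi=7 → 6 5 5 8 8 8 4 6 10 10 10
a[mid]=4<8: swap a[3],a[6]; lo=4,mid=7 → 6 5 5 4 8 8 8 6 10 10 10
a[mid]=6<8: swap a[4],a[7]; lo=5,mid=8 → 6 5 5 4 6 8 8 8 10 10 10
end: lo=5, hi=7; a = 6 5 5 4 6 8 8 8 10 10 10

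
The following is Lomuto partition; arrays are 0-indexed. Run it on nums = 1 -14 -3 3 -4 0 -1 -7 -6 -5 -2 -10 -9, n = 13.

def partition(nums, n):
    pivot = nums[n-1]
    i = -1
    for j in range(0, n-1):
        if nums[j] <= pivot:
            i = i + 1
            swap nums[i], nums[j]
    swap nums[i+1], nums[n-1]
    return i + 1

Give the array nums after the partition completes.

-14 -10 -9 3 -4 0 -1 -7 -6 -5 -2 1 -3

pivot = nums[12] = -9; i = -1
j=0: nums[0]=1 > -9 → no swap
j=1: nums[1]=-14 ≤ -9 → i=0, swap nums[0],nums[1] → -14 1 -3 3 -4 0 -1 -7 -6 -5 -2 -10 -9
j=2: nums[2]=-3 > -9 → no swap
j=3: nums[3]=3 > -9 → no swap
j=4: nums[4]=-4 > -9 → no swap
j=5: nums[5]=0 > -9 → no swap
j=6: nums[6]=-1 > -9 → no swap
j=7: nums[7]=-7 > -9 → no swap
j=8: nums[8]=-6 > -9 → no swap
j=9: nums[9]=-5 > -9 → no swap
j=10: nums[10]=-2 > -9 → no swap
j=11: nums[11]=-10 ≤ -9 → i=1, swap nums[1],nums[11] → -14 -10 -3 3 -4 0 -1 -7 -6 -5 -2 1 -9
final swap nums[2],nums[12] → -14 -10 -9 3 -4 0 -1 -7 -6 -5 -2 1 -3; return 2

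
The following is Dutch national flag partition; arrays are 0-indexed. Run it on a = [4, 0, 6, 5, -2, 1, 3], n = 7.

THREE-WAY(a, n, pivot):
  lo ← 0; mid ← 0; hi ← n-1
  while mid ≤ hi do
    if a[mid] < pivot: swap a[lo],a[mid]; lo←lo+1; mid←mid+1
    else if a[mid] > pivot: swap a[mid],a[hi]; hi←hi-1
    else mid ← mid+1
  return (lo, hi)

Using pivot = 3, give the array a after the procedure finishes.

[0, 1, -2, 3, 5, 6, 4]

pivot = 3; lo=0, mid=0, hi=6
a[mid]=4>3: swap a[0],a[6]; hi=5 → [3, 0, 6, 5, -2, 1, 4]
a[mid]=3=3: mid=1
a[mid]=0<3: swap a[0],a[1]; lo=1,mid=2 → [0, 3, 6, 5, -2, 1, 4]
a[mid]=6>3: swap a[2],a[5]; hi=4 → [0, 3, 1, 5, -2, 6, 4]
a[mid]=1<3: swap a[1],a[2]; lo=2,mid=3 → [0, 1, 3, 5, -2, 6, 4]
a[mid]=5>3: swap a[3],a[4]; hi=3 → [0, 1, 3, -2, 5, 6, 4]
a[mid]=-2<3: swap a[2],a[3]; lo=3,mid=4 → [0, 1, -2, 3, 5, 6, 4]
end: lo=3, hi=3; a = [0, 1, -2, 3, 5, 6, 4]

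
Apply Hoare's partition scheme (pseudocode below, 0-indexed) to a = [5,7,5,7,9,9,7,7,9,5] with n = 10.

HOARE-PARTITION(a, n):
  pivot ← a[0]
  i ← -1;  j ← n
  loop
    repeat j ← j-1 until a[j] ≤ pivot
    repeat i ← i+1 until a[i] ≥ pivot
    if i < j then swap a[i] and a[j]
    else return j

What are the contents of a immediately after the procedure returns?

pivot=5
j stops at 9 (5), i stops at 0 (5); swap ⇒ [5,7,5,7,9,9,7,7,9,5]
j stops at 2 (5), i stops at 1 (7); swap ⇒ [5,5,7,7,9,9,7,7,9,5]
j stops at 1, i stops at 2; i≥j ⇒ return 1. a=[5,5,7,7,9,9,7,7,9,5]

[5,5,7,7,9,9,7,7,9,5]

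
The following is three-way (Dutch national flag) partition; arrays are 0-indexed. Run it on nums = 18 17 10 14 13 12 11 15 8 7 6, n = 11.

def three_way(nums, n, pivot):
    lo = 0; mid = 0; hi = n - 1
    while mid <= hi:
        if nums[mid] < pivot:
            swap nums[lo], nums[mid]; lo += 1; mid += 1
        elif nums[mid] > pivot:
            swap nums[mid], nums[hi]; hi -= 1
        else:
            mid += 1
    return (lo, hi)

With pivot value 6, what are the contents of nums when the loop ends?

lo=0 mid=0 hi=10
18>6: swap(0,10), hi=9 ⇒ 6 17 10 14 13 12 11 15 8 7 18
6=6: mid=1
17>6: swap(1,9), hi=8 ⇒ 6 7 10 14 13 12 11 15 8 17 18
7>6: swap(1,8), hi=7 ⇒ 6 8 10 14 13 12 11 15 7 17 18
8>6: swap(1,7), hi=6 ⇒ 6 15 10 14 13 12 11 8 7 17 18
15>6: swap(1,6), hi=5 ⇒ 6 11 10 14 13 12 15 8 7 17 18
11>6: swap(1,5), hi=4 ⇒ 6 12 10 14 13 11 15 8 7 17 18
12>6: swap(1,4), hi=3 ⇒ 6 13 10 14 12 11 15 8 7 17 18
13>6: swap(1,3), hi=2 ⇒ 6 14 10 13 12 11 15 8 7 17 18
14>6: swap(1,2), hi=1 ⇒ 6 10 14 13 12 11 15 8 7 17 18
10>6: swap(1,1), hi=0 ⇒ 6 10 14 13 12 11 15 8 7 17 18
done. lo=0 hi=0; nums=6 10 14 13 12 11 15 8 7 17 18

6 10 14 13 12 11 15 8 7 17 18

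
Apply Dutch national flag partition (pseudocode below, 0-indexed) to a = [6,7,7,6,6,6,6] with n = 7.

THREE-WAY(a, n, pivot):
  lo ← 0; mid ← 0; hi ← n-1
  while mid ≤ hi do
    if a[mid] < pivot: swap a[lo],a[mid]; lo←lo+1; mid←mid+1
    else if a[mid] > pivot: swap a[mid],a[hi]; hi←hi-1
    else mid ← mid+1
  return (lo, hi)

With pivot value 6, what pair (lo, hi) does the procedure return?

(0, 4)

lo=0 mid=0 hi=6
6=6: mid=1
7>6: swap(1,6), hi=5 ⇒ [6,6,7,6,6,6,7]
6=6: mid=2
7>6: swap(2,5), hi=4 ⇒ [6,6,6,6,6,7,7]
6=6: mid=3
6=6: mid=4
6=6: mid=5
done. lo=0 hi=4; a=[6,6,6,6,6,7,7]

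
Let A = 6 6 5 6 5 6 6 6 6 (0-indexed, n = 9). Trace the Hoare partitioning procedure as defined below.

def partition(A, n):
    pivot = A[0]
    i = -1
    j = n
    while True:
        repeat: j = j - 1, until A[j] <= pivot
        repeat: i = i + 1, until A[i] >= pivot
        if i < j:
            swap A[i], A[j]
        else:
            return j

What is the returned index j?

pivot = A[0] = 6; i = -1, j = 9
j→8 (A[8]=6≤6), i→0 (A[0]=6≥6); i<j, swap → 6 6 5 6 5 6 6 6 6
j→7 (A[7]=6≤6), i→1 (A[1]=6≥6); i<j, swap → 6 6 5 6 5 6 6 6 6
j→6 (A[6]=6≤6), i→3 (A[3]=6≥6); i<j, swap → 6 6 5 6 5 6 6 6 6
j→5, i→5; i≥j, return j=5. A = 6 6 5 6 5 6 6 6 6

5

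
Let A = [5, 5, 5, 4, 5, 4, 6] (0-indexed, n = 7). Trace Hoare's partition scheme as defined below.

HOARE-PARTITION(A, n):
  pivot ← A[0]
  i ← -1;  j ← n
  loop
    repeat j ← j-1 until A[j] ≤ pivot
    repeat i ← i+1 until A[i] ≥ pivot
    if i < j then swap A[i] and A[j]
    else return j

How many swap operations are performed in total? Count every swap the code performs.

3

pivot=5
j stops at 5 (4), i stops at 0 (5); swap ⇒ [4, 5, 5, 4, 5, 5, 6]
j stops at 4 (5), i stops at 1 (5); swap ⇒ [4, 5, 5, 4, 5, 5, 6]
j stops at 3 (4), i stops at 2 (5); swap ⇒ [4, 5, 4, 5, 5, 5, 6]
j stops at 2, i stops at 3; i≥j ⇒ return 2. A=[4, 5, 4, 5, 5, 5, 6]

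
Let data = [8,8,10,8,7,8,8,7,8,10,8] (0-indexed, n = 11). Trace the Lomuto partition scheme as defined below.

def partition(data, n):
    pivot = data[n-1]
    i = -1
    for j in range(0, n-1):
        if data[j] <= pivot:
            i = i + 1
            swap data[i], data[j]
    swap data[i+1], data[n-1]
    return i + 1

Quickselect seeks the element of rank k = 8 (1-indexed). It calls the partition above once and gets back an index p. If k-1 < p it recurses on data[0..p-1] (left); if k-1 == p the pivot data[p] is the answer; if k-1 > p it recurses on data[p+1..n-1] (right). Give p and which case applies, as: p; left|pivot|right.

pivot=8, i=-1
j=0: 8≤8, i=0, swap(0,0) ⇒ [8,8,10,8,7,8,8,7,8,10,8]
j=1: 8≤8, i=1, swap(1,1) ⇒ [8,8,10,8,7,8,8,7,8,10,8]
j=2: 10>8, skip
j=3: 8≤8, i=2, swap(2,3) ⇒ [8,8,8,10,7,8,8,7,8,10,8]
j=4: 7≤8, i=3, swap(3,4) ⇒ [8,8,8,7,10,8,8,7,8,10,8]
j=5: 8≤8, i=4, swap(4,5) ⇒ [8,8,8,7,8,10,8,7,8,10,8]
j=6: 8≤8, i=5, swap(5,6) ⇒ [8,8,8,7,8,8,10,7,8,10,8]
j=7: 7≤8, i=6, swap(6,7) ⇒ [8,8,8,7,8,8,7,10,8,10,8]
j=8: 8≤8, i=7, swap(7,8) ⇒ [8,8,8,7,8,8,7,8,10,10,8]
j=9: 10>8, skip
swap(8,10) ⇒ [8,8,8,7,8,8,7,8,8,10,10]; return 8
p = 8; k-1 = 7 < 8 ⇒ left

8; left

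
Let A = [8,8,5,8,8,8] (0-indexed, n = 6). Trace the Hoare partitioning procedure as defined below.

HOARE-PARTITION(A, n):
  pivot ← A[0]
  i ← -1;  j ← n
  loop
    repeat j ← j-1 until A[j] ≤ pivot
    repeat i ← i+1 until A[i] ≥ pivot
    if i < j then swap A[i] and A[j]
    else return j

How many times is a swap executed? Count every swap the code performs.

2

pivot=8
j stops at 5 (8), i stops at 0 (8); swap ⇒ [8,8,5,8,8,8]
j stops at 4 (8), i stops at 1 (8); swap ⇒ [8,8,5,8,8,8]
j stops at 3, i stops at 3; i≥j ⇒ return 3. A=[8,8,5,8,8,8]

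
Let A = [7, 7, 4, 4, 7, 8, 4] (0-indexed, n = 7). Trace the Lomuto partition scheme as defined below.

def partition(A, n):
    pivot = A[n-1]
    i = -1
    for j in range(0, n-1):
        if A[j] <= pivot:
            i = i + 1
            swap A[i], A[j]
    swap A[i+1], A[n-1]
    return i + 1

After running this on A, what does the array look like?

[4, 4, 4, 7, 7, 8, 7]

pivot = A[6] = 4; i = -1
j=0: A[0]=7 > 4 → no swap
j=1: A[1]=7 > 4 → no swap
j=2: A[2]=4 ≤ 4 → i=0, swap A[0],A[2] → [4, 7, 7, 4, 7, 8, 4]
j=3: A[3]=4 ≤ 4 → i=1, swap A[1],A[3] → [4, 4, 7, 7, 7, 8, 4]
j=4: A[4]=7 > 4 → no swap
j=5: A[5]=8 > 4 → no swap
final swap A[2],A[6] → [4, 4, 4, 7, 7, 8, 7]; return 2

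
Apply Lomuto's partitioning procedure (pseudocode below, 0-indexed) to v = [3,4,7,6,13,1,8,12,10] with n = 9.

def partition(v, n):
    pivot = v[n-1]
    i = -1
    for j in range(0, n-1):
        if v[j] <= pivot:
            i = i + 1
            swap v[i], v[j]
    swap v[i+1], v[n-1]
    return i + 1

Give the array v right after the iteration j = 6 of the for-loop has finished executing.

[3,4,7,6,1,8,13,12,10]

pivot=10, i=-1
j=0: 3≤10, i=0, swap(0,0) ⇒ [3,4,7,6,13,1,8,12,10]
j=1: 4≤10, i=1, swap(1,1) ⇒ [3,4,7,6,13,1,8,12,10]
j=2: 7≤10, i=2, swap(2,2) ⇒ [3,4,7,6,13,1,8,12,10]
j=3: 6≤10, i=3, swap(3,3) ⇒ [3,4,7,6,13,1,8,12,10]
j=4: 13>10, skip
j=5: 1≤10, i=4, swap(4,5) ⇒ [3,4,7,6,1,13,8,12,10]
j=6: 8≤10, i=5, swap(5,6) ⇒ [3,4,7,6,1,8,13,12,10]
(after j=6) v = [3,4,7,6,1,8,13,12,10]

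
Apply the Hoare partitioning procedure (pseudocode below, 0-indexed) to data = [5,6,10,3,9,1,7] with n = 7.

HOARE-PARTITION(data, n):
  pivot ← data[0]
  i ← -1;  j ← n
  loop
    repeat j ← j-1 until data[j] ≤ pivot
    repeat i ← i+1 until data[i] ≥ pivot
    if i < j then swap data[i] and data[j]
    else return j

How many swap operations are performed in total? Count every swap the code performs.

2

pivot=5
j stops at 5 (1), i stops at 0 (5); swap ⇒ [1,6,10,3,9,5,7]
j stops at 3 (3), i stops at 1 (6); swap ⇒ [1,3,10,6,9,5,7]
j stops at 1, i stops at 2; i≥j ⇒ return 1. data=[1,3,10,6,9,5,7]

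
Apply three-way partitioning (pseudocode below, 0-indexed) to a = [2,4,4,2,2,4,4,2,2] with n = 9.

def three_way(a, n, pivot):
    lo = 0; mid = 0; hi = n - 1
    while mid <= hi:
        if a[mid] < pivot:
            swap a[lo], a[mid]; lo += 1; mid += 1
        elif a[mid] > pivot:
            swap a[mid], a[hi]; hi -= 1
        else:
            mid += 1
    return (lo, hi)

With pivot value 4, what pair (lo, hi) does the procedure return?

(5, 8)

pivot = 4; lo=0, mid=0, hi=8
a[mid]=2<4: swap a[0],a[0]; lo=1,mid=1 → [2,4,4,2,2,4,4,2,2]
a[mid]=4=4: mid=2
a[mid]=4=4: mid=3
a[mid]=2<4: swap a[1],a[3]; lo=2,mid=4 → [2,2,4,4,2,4,4,2,2]
a[mid]=2<4: swap a[2],a[4]; lo=3,mid=5 → [2,2,2,4,4,4,4,2,2]
a[mid]=4=4: mid=6
a[mid]=4=4: mid=7
a[mid]=2<4: swap a[3],a[7]; lo=4,mid=8 → [2,2,2,2,4,4,4,4,2]
a[mid]=2<4: swap a[4],a[8]; lo=5,mid=9 → [2,2,2,2,2,4,4,4,4]
end: lo=5, hi=8; a = [2,2,2,2,2,4,4,4,4]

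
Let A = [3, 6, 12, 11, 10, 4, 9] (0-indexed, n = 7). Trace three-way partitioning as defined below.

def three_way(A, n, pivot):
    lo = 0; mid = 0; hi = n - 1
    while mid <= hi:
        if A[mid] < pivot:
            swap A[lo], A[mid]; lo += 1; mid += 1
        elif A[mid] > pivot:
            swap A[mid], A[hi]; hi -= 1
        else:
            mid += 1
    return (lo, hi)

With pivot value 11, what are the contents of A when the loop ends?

[3, 6, 9, 10, 4, 11, 12]

lo=0 mid=0 hi=6
3<11: swap(0,0), lo=1 mid=1 ⇒ [3, 6, 12, 11, 10, 4, 9]
6<11: swap(1,1), lo=2 mid=2 ⇒ [3, 6, 12, 11, 10, 4, 9]
12>11: swap(2,6), hi=5 ⇒ [3, 6, 9, 11, 10, 4, 12]
9<11: swap(2,2), lo=3 mid=3 ⇒ [3, 6, 9, 11, 10, 4, 12]
11=11: mid=4
10<11: swap(3,4), lo=4 mid=5 ⇒ [3, 6, 9, 10, 11, 4, 12]
4<11: swap(4,5), lo=5 mid=6 ⇒ [3, 6, 9, 10, 4, 11, 12]
done. lo=5 hi=5; A=[3, 6, 9, 10, 4, 11, 12]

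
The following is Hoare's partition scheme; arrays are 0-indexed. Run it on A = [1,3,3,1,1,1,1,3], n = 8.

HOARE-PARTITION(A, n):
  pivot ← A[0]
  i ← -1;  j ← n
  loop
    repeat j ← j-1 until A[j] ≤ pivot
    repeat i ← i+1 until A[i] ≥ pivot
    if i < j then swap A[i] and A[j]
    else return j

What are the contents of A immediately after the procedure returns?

[1,1,1,1,3,3,1,3]

pivot = A[0] = 1; i = -1, j = 8
j→6 (A[6]=1≤1), i→0 (A[0]=1≥1); i<j, swap → [1,3,3,1,1,1,1,3]
j→5 (A[5]=1≤1), i→1 (A[1]=3≥1); i<j, swap → [1,1,3,1,1,3,1,3]
j→4 (A[4]=1≤1), i→2 (A[2]=3≥1); i<j, swap → [1,1,1,1,3,3,1,3]
j→3, i→3; i≥j, return j=3. A = [1,1,1,1,3,3,1,3]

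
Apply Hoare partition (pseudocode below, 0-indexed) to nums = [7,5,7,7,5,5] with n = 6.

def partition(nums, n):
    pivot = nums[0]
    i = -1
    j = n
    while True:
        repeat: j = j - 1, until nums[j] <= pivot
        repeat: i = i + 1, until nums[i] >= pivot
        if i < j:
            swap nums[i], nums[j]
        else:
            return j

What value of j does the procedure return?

3

pivot = nums[0] = 7; i = -1, j = 6
j→5 (nums[5]=5≤7), i→0 (nums[0]=7≥7); i<j, swap → [5,5,7,7,5,7]
j→4 (nums[4]=5≤7), i→2 (nums[2]=7≥7); i<j, swap → [5,5,5,7,7,7]
j→3, i→3; i≥j, return j=3. nums = [5,5,5,7,7,7]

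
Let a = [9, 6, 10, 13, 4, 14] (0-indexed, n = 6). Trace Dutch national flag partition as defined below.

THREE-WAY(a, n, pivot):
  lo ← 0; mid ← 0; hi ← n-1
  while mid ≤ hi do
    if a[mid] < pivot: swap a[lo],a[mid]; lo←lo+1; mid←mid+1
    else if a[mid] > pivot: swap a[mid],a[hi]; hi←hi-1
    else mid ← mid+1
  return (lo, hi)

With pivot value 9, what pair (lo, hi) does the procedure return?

(2, 2)

pivot = 9; lo=0, mid=0, hi=5
a[mid]=9=9: mid=1
a[mid]=6<9: swap a[0],a[1]; lo=1,mid=2 → [6, 9, 10, 13, 4, 14]
a[mid]=10>9: swap a[2],a[5]; hi=4 → [6, 9, 14, 13, 4, 10]
a[mid]=14>9: swap a[2],a[4]; hi=3 → [6, 9, 4, 13, 14, 10]
a[mid]=4<9: swap a[1],a[2]; lo=2,mid=3 → [6, 4, 9, 13, 14, 10]
a[mid]=13>9: swap a[3],a[3]; hi=2 → [6, 4, 9, 13, 14, 10]
end: lo=2, hi=2; a = [6, 4, 9, 13, 14, 10]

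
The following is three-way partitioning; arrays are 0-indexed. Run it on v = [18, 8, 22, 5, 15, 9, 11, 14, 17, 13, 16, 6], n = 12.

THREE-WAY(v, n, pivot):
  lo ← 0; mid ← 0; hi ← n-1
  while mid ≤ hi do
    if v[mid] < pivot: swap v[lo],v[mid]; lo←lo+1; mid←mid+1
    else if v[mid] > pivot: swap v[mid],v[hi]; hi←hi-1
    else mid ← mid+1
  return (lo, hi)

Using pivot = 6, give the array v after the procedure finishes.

[5, 6, 22, 15, 9, 11, 14, 17, 13, 16, 8, 18]

lo=0 mid=0 hi=11
18>6: swap(0,11), hi=10 ⇒ [6, 8, 22, 5, 15, 9, 11, 14, 17, 13, 16, 18]
6=6: mid=1
8>6: swap(1,10), hi=9 ⇒ [6, 16, 22, 5, 15, 9, 11, 14, 17, 13, 8, 18]
16>6: swap(1,9), hi=8 ⇒ [6, 13, 22, 5, 15, 9, 11, 14, 17, 16, 8, 18]
13>6: swap(1,8), hi=7 ⇒ [6, 17, 22, 5, 15, 9, 11, 14, 13, 16, 8, 18]
17>6: swap(1,7), hi=6 ⇒ [6, 14, 22, 5, 15, 9, 11, 17, 13, 16, 8, 18]
14>6: swap(1,6), hi=5 ⇒ [6, 11, 22, 5, 15, 9, 14, 17, 13, 16, 8, 18]
11>6: swap(1,5), hi=4 ⇒ [6, 9, 22, 5, 15, 11, 14, 17, 13, 16, 8, 18]
9>6: swap(1,4), hi=3 ⇒ [6, 15, 22, 5, 9, 11, 14, 17, 13, 16, 8, 18]
15>6: swap(1,3), hi=2 ⇒ [6, 5, 22, 15, 9, 11, 14, 17, 13, 16, 8, 18]
5<6: swap(0,1), lo=1 mid=2 ⇒ [5, 6, 22, 15, 9, 11, 14, 17, 13, 16, 8, 18]
22>6: swap(2,2), hi=1 ⇒ [5, 6, 22, 15, 9, 11, 14, 17, 13, 16, 8, 18]
done. lo=1 hi=1; v=[5, 6, 22, 15, 9, 11, 14, 17, 13, 16, 8, 18]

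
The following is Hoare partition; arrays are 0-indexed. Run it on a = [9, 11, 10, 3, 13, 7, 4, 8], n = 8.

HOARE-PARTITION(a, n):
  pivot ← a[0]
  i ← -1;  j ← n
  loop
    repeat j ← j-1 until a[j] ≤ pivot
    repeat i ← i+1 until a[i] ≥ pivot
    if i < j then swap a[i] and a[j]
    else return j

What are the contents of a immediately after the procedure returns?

pivot=9
j stops at 7 (8), i stops at 0 (9); swap ⇒ [8, 11, 10, 3, 13, 7, 4, 9]
j stops at 6 (4), i stops at 1 (11); swap ⇒ [8, 4, 10, 3, 13, 7, 11, 9]
j stops at 5 (7), i stops at 2 (10); swap ⇒ [8, 4, 7, 3, 13, 10, 11, 9]
j stops at 3, i stops at 4; i≥j ⇒ return 3. a=[8, 4, 7, 3, 13, 10, 11, 9]

[8, 4, 7, 3, 13, 10, 11, 9]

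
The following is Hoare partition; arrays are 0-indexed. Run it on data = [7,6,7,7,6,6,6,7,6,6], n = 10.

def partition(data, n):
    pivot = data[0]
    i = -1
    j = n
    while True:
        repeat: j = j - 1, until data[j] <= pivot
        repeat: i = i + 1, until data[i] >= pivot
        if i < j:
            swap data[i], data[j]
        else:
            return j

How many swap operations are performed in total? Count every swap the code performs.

3

pivot=7
j stops at 9 (6), i stops at 0 (7); swap ⇒ [6,6,7,7,6,6,6,7,6,7]
j stops at 8 (6), i stops at 2 (7); swap ⇒ [6,6,6,7,6,6,6,7,7,7]
j stops at 7 (7), i stops at 3 (7); swap ⇒ [6,6,6,7,6,6,6,7,7,7]
j stops at 6, i stops at 7; i≥j ⇒ return 6. data=[6,6,6,7,6,6,6,7,7,7]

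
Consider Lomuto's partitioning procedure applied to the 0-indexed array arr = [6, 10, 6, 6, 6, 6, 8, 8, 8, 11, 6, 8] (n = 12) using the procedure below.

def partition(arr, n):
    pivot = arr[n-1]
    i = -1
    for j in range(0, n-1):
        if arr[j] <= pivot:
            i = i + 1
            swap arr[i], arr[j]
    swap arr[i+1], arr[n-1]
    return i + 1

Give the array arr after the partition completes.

pivot=8, i=-1
j=0: 6≤8, i=0, swap(0,0) ⇒ [6, 10, 6, 6, 6, 6, 8, 8, 8, 11, 6, 8]
j=1: 10>8, skip
j=2: 6≤8, i=1, swap(1,2) ⇒ [6, 6, 10, 6, 6, 6, 8, 8, 8, 11, 6, 8]
j=3: 6≤8, i=2, swap(2,3) ⇒ [6, 6, 6, 10, 6, 6, 8, 8, 8, 11, 6, 8]
j=4: 6≤8, i=3, swap(3,4) ⇒ [6, 6, 6, 6, 10, 6, 8, 8, 8, 11, 6, 8]
j=5: 6≤8, i=4, swap(4,5) ⇒ [6, 6, 6, 6, 6, 10, 8, 8, 8, 11, 6, 8]
j=6: 8≤8, i=5, swap(5,6) ⇒ [6, 6, 6, 6, 6, 8, 10, 8, 8, 11, 6, 8]
j=7: 8≤8, i=6, swap(6,7) ⇒ [6, 6, 6, 6, 6, 8, 8, 10, 8, 11, 6, 8]
j=8: 8≤8, i=7, swap(7,8) ⇒ [6, 6, 6, 6, 6, 8, 8, 8, 10, 11, 6, 8]
j=9: 11>8, skip
j=10: 6≤8, i=8, swap(8,10) ⇒ [6, 6, 6, 6, 6, 8, 8, 8, 6, 11, 10, 8]
swap(9,11) ⇒ [6, 6, 6, 6, 6, 8, 8, 8, 6, 8, 10, 11]; return 9

[6, 6, 6, 6, 6, 8, 8, 8, 6, 8, 10, 11]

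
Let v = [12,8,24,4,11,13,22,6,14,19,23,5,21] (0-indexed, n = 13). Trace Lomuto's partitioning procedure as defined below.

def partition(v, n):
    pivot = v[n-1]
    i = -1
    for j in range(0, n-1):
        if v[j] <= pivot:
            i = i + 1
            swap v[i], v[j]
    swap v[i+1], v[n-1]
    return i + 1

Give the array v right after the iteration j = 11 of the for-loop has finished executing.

pivot=21, i=-1
j=0: 12≤21, i=0, swap(0,0) ⇒ [12,8,24,4,11,13,22,6,14,19,23,5,21]
j=1: 8≤21, i=1, swap(1,1) ⇒ [12,8,24,4,11,13,22,6,14,19,23,5,21]
j=2: 24>21, skip
j=3: 4≤21, i=2, swap(2,3) ⇒ [12,8,4,24,11,13,22,6,14,19,23,5,21]
j=4: 11≤21, i=3, swap(3,4) ⇒ [12,8,4,11,24,13,22,6,14,19,23,5,21]
j=5: 13≤21, i=4, swap(4,5) ⇒ [12,8,4,11,13,24,22,6,14,19,23,5,21]
j=6: 22>21, skip
j=7: 6≤21, i=5, swap(5,7) ⇒ [12,8,4,11,13,6,22,24,14,19,23,5,21]
j=8: 14≤21, i=6, swap(6,8) ⇒ [12,8,4,11,13,6,14,24,22,19,23,5,21]
j=9: 19≤21, i=7, swap(7,9) ⇒ [12,8,4,11,13,6,14,19,22,24,23,5,21]
j=10: 23>21, skip
j=11: 5≤21, i=8, swap(8,11) ⇒ [12,8,4,11,13,6,14,19,5,24,23,22,21]
(after j=11) v = [12,8,4,11,13,6,14,19,5,24,23,22,21]

[12,8,4,11,13,6,14,19,5,24,23,22,21]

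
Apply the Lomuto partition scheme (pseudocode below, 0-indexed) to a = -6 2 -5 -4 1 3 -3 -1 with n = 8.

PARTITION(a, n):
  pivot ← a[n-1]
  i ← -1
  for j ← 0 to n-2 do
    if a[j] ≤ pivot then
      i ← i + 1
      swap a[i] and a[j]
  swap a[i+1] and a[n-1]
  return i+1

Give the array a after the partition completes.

pivot=-1, i=-1
j=0: -6≤-1, i=0, swap(0,0) ⇒ -6 2 -5 -4 1 3 -3 -1
j=1: 2>-1, skip
j=2: -5≤-1, i=1, swap(1,2) ⇒ -6 -5 2 -4 1 3 -3 -1
j=3: -4≤-1, i=2, swap(2,3) ⇒ -6 -5 -4 2 1 3 -3 -1
j=4: 1>-1, skip
j=5: 3>-1, skip
j=6: -3≤-1, i=3, swap(3,6) ⇒ -6 -5 -4 -3 1 3 2 -1
swap(4,7) ⇒ -6 -5 -4 -3 -1 3 2 1; return 4

-6 -5 -4 -3 -1 3 2 1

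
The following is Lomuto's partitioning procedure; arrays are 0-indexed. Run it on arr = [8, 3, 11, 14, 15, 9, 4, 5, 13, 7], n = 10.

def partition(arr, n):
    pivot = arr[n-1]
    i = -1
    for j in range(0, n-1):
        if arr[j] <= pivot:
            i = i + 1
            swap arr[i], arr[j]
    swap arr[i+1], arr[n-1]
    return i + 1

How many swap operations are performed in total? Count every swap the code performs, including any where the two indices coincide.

pivot = arr[9] = 7; i = -1
j=0: arr[0]=8 > 7 → no swap
j=1: arr[1]=3 ≤ 7 → i=0, swap arr[0],arr[1] → [3, 8, 11, 14, 15, 9, 4, 5, 13, 7]
j=2: arr[2]=11 > 7 → no swap
j=3: arr[3]=14 > 7 → no swap
j=4: arr[4]=15 > 7 → no swap
j=5: arr[5]=9 > 7 → no swap
j=6: arr[6]=4 ≤ 7 → i=1, swap arr[1],arr[6] → [3, 4, 11, 14, 15, 9, 8, 5, 13, 7]
j=7: arr[7]=5 ≤ 7 → i=2, swap arr[2],arr[7] → [3, 4, 5, 14, 15, 9, 8, 11, 13, 7]
j=8: arr[8]=13 > 7 → no swap
final swap arr[3],arr[9] → [3, 4, 5, 7, 15, 9, 8, 11, 13, 14]; return 3

4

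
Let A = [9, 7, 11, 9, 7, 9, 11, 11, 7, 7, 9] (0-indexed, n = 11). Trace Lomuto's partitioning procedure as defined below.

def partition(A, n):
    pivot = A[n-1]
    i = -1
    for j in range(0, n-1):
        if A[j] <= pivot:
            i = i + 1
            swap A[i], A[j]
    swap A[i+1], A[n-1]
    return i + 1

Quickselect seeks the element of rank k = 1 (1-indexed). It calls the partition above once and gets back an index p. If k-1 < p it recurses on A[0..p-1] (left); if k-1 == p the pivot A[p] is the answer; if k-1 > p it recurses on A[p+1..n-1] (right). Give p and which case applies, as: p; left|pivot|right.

7; left

pivot = A[10] = 9; i = -1
j=0: A[0]=9 ≤ 9 → i=0, swap A[0],A[0] (no change) → [9, 7, 11, 9, 7, 9, 11, 11, 7, 7, 9]
j=1: A[1]=7 ≤ 9 → i=1, swap A[1],A[1] (no change) → [9, 7, 11, 9, 7, 9, 11, 11, 7, 7, 9]
j=2: A[2]=11 > 9 → no swap
j=3: A[3]=9 ≤ 9 → i=2, swap A[2],A[3] → [9, 7, 9, 11, 7, 9, 11, 11, 7, 7, 9]
j=4: A[4]=7 ≤ 9 → i=3, swap A[3],A[4] → [9, 7, 9, 7, 11, 9, 11, 11, 7, 7, 9]
j=5: A[5]=9 ≤ 9 → i=4, swap A[4],A[5] → [9, 7, 9, 7, 9, 11, 11, 11, 7, 7, 9]
j=6: A[6]=11 > 9 → no swap
j=7: A[7]=11 > 9 → no swap
j=8: A[8]=7 ≤ 9 → i=5, swap A[5],A[8] → [9, 7, 9, 7, 9, 7, 11, 11, 11, 7, 9]
j=9: A[9]=7 ≤ 9 → i=6, swap A[6],A[9] → [9, 7, 9, 7, 9, 7, 7, 11, 11, 11, 9]
final swap A[7],A[10] → [9, 7, 9, 7, 9, 7, 7, 9, 11, 11, 11]; return 7
p = 7; k-1 = 0 < 7 ⇒ left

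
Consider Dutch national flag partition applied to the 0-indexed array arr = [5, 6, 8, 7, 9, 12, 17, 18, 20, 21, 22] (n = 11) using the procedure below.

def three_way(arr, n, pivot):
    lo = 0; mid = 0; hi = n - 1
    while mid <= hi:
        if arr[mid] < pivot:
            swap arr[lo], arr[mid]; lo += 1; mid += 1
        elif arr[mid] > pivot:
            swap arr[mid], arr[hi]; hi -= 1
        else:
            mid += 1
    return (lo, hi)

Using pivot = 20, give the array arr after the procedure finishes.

pivot = 20; lo=0, mid=0, hi=10
arr[mid]=5<20: swap arr[0],arr[0]; lo=1,mid=1 → [5, 6, 8, 7, 9, 12, 17, 18, 20, 21, 22]
arr[mid]=6<20: swap arr[1],arr[1]; lo=2,mid=2 → [5, 6, 8, 7, 9, 12, 17, 18, 20, 21, 22]
arr[mid]=8<20: swap arr[2],arr[2]; lo=3,mid=3 → [5, 6, 8, 7, 9, 12, 17, 18, 20, 21, 22]
arr[mid]=7<20: swap arr[3],arr[3]; lo=4,mid=4 → [5, 6, 8, 7, 9, 12, 17, 18, 20, 21, 22]
arr[mid]=9<20: swap arr[4],arr[4]; lo=5,mid=5 → [5, 6, 8, 7, 9, 12, 17, 18, 20, 21, 22]
arr[mid]=12<20: swap arr[5],arr[5]; lo=6,mid=6 → [5, 6, 8, 7, 9, 12, 17, 18, 20, 21, 22]
arr[mid]=17<20: swap arr[6],arr[6]; lo=7,mid=7 → [5, 6, 8, 7, 9, 12, 17, 18, 20, 21, 22]
arr[mid]=18<20: swap arr[7],arr[7]; lo=8,mid=8 → [5, 6, 8, 7, 9, 12, 17, 18, 20, 21, 22]
arr[mid]=20=20: mid=9
arr[mid]=21>20: swap arr[9],arr[10]; hi=9 → [5, 6, 8, 7, 9, 12, 17, 18, 20, 22, 21]
arr[mid]=22>20: swap arr[9],arr[9]; hi=8 → [5, 6, 8, 7, 9, 12, 17, 18, 20, 22, 21]
end: lo=8, hi=8; arr = [5, 6, 8, 7, 9, 12, 17, 18, 20, 22, 21]

[5, 6, 8, 7, 9, 12, 17, 18, 20, 22, 21]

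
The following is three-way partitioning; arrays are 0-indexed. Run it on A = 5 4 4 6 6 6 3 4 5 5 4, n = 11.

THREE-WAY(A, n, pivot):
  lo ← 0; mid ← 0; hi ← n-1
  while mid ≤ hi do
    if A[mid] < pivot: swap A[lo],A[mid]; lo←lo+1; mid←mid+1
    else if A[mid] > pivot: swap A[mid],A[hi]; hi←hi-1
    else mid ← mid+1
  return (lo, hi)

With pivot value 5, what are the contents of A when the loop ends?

4 4 4 3 4 5 5 5 6 6 6

pivot = 5; lo=0, mid=0, hi=10
A[mid]=5=5: mid=1
A[mid]=4<5: swap A[0],A[1]; lo=1,mid=2 → 4 5 4 6 6 6 3 4 5 5 4
A[mid]=4<5: swap A[1],A[2]; lo=2,mid=3 → 4 4 5 6 6 6 3 4 5 5 4
A[mid]=6>5: swap A[3],A[10]; hi=9 → 4 4 5 4 6 6 3 4 5 5 6
A[mid]=4<5: swap A[2],A[3]; lo=3,mid=4 → 4 4 4 5 6 6 3 4 5 5 6
A[mid]=6>5: swap A[4],A[9]; hi=8 → 4 4 4 5 5 6 3 4 5 6 6
A[mid]=5=5: mid=5
A[mid]=6>5: swap A[5],A[8]; hi=7 → 4 4 4 5 5 5 3 4 6 6 6
A[mid]=5=5: mid=6
A[mid]=3<5: swap A[3],A[6]; lo=4,mid=7 → 4 4 4 3 5 5 5 4 6 6 6
A[mid]=4<5: swap A[4],A[7]; lo=5,mid=8 → 4 4 4 3 4 5 5 5 6 6 6
end: lo=5, hi=7; A = 4 4 4 3 4 5 5 5 6 6 6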